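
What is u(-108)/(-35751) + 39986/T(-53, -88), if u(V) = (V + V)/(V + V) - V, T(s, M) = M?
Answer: -714774539/1573044 ≈ -454.39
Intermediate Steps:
u(V) = 1 - V (u(V) = (2*V)/((2*V)) - V = (2*V)*(1/(2*V)) - V = 1 - V)
u(-108)/(-35751) + 39986/T(-53, -88) = (1 - 1*(-108))/(-35751) + 39986/(-88) = (1 + 108)*(-1/35751) + 39986*(-1/88) = 109*(-1/35751) - 19993/44 = -109/35751 - 19993/44 = -714774539/1573044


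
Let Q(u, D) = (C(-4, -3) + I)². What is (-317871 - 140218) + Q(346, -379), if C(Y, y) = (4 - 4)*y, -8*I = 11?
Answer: -29317575/64 ≈ -4.5809e+5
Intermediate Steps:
I = -11/8 (I = -⅛*11 = -11/8 ≈ -1.3750)
C(Y, y) = 0 (C(Y, y) = 0*y = 0)
Q(u, D) = 121/64 (Q(u, D) = (0 - 11/8)² = (-11/8)² = 121/64)
(-317871 - 140218) + Q(346, -379) = (-317871 - 140218) + 121/64 = -458089 + 121/64 = -29317575/64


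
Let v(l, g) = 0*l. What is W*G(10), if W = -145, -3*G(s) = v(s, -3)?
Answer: 0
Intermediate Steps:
v(l, g) = 0
G(s) = 0 (G(s) = -⅓*0 = 0)
W*G(10) = -145*0 = 0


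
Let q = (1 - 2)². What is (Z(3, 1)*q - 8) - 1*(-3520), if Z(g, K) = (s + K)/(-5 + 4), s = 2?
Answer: 3509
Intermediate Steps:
Z(g, K) = -2 - K (Z(g, K) = (2 + K)/(-5 + 4) = (2 + K)/(-1) = (2 + K)*(-1) = -2 - K)
q = 1 (q = (-1)² = 1)
(Z(3, 1)*q - 8) - 1*(-3520) = ((-2 - 1*1)*1 - 8) - 1*(-3520) = ((-2 - 1)*1 - 8) + 3520 = (-3*1 - 8) + 3520 = (-3 - 8) + 3520 = -11 + 3520 = 3509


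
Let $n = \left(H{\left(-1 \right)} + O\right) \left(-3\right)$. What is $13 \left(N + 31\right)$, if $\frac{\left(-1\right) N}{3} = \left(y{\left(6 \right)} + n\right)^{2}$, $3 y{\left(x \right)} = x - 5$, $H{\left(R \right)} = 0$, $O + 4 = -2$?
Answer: $- \frac{38116}{3} \approx -12705.0$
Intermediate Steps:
$O = -6$ ($O = -4 - 2 = -6$)
$y{\left(x \right)} = - \frac{5}{3} + \frac{x}{3}$ ($y{\left(x \right)} = \frac{x - 5}{3} = \frac{-5 + x}{3} = - \frac{5}{3} + \frac{x}{3}$)
$n = 18$ ($n = \left(0 - 6\right) \left(-3\right) = \left(-6\right) \left(-3\right) = 18$)
$N = - \frac{3025}{3}$ ($N = - 3 \left(\left(- \frac{5}{3} + \frac{1}{3} \cdot 6\right) + 18\right)^{2} = - 3 \left(\left(- \frac{5}{3} + 2\right) + 18\right)^{2} = - 3 \left(\frac{1}{3} + 18\right)^{2} = - 3 \left(\frac{55}{3}\right)^{2} = \left(-3\right) \frac{3025}{9} = - \frac{3025}{3} \approx -1008.3$)
$13 \left(N + 31\right) = 13 \left(- \frac{3025}{3} + 31\right) = 13 \left(- \frac{2932}{3}\right) = - \frac{38116}{3}$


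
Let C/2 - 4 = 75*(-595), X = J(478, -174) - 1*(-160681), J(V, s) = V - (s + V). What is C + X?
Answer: 71613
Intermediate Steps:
J(V, s) = -s (J(V, s) = V - (V + s) = V + (-V - s) = -s)
X = 160855 (X = -1*(-174) - 1*(-160681) = 174 + 160681 = 160855)
C = -89242 (C = 8 + 2*(75*(-595)) = 8 + 2*(-44625) = 8 - 89250 = -89242)
C + X = -89242 + 160855 = 71613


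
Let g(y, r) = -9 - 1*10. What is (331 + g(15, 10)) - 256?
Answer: 56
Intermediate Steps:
g(y, r) = -19 (g(y, r) = -9 - 10 = -19)
(331 + g(15, 10)) - 256 = (331 - 19) - 256 = 312 - 256 = 56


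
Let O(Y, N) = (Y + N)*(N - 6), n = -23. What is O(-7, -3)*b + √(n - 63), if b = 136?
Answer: 12240 + I*√86 ≈ 12240.0 + 9.2736*I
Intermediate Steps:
O(Y, N) = (-6 + N)*(N + Y) (O(Y, N) = (N + Y)*(-6 + N) = (-6 + N)*(N + Y))
O(-7, -3)*b + √(n - 63) = ((-3)² - 6*(-3) - 6*(-7) - 3*(-7))*136 + √(-23 - 63) = (9 + 18 + 42 + 21)*136 + √(-86) = 90*136 + I*√86 = 12240 + I*√86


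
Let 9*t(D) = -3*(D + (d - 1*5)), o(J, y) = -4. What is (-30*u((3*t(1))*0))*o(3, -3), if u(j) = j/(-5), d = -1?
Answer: 0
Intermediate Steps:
t(D) = 2 - D/3 (t(D) = (-3*(D + (-1 - 1*5)))/9 = (-3*(D + (-1 - 5)))/9 = (-3*(D - 6))/9 = (-3*(-6 + D))/9 = (18 - 3*D)/9 = 2 - D/3)
u(j) = -j/5 (u(j) = j*(-⅕) = -j/5)
(-30*u((3*t(1))*0))*o(3, -3) = -(-6)*(3*(2 - ⅓*1))*0*(-4) = -(-6)*(3*(2 - ⅓))*0*(-4) = -(-6)*(3*(5/3))*0*(-4) = -(-6)*5*0*(-4) = -(-6)*0*(-4) = -30*0*(-4) = 0*(-4) = 0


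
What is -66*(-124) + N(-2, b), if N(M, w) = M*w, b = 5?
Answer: 8174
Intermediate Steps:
-66*(-124) + N(-2, b) = -66*(-124) - 2*5 = 8184 - 10 = 8174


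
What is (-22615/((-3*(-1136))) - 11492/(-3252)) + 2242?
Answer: 689258173/307856 ≈ 2238.9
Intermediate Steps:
(-22615/((-3*(-1136))) - 11492/(-3252)) + 2242 = (-22615/3408 - 11492*(-1/3252)) + 2242 = (-22615*1/3408 + 2873/813) + 2242 = (-22615/3408 + 2873/813) + 2242 = -954979/307856 + 2242 = 689258173/307856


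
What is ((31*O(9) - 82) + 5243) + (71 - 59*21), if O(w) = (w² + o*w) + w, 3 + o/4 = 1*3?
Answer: 6783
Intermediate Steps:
o = 0 (o = -12 + 4*(1*3) = -12 + 4*3 = -12 + 12 = 0)
O(w) = w + w² (O(w) = (w² + 0*w) + w = (w² + 0) + w = w² + w = w + w²)
((31*O(9) - 82) + 5243) + (71 - 59*21) = ((31*(9*(1 + 9)) - 82) + 5243) + (71 - 59*21) = ((31*(9*10) - 82) + 5243) + (71 - 1239) = ((31*90 - 82) + 5243) - 1168 = ((2790 - 82) + 5243) - 1168 = (2708 + 5243) - 1168 = 7951 - 1168 = 6783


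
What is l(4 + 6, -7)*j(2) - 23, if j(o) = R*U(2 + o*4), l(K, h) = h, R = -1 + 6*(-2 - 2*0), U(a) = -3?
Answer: -296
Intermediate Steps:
R = -13 (R = -1 + 6*(-2 + 0) = -1 + 6*(-2) = -1 - 12 = -13)
j(o) = 39 (j(o) = -13*(-3) = 39)
l(4 + 6, -7)*j(2) - 23 = -7*39 - 23 = -273 - 23 = -296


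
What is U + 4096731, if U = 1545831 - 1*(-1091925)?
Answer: 6734487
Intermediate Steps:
U = 2637756 (U = 1545831 + 1091925 = 2637756)
U + 4096731 = 2637756 + 4096731 = 6734487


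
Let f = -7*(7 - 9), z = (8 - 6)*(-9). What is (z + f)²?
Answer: 16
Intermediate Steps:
z = -18 (z = 2*(-9) = -18)
f = 14 (f = -7*(-2) = 14)
(z + f)² = (-18 + 14)² = (-4)² = 16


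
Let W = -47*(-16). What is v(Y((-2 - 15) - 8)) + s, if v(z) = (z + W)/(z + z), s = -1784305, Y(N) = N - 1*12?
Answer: -132039285/74 ≈ -1.7843e+6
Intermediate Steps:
Y(N) = -12 + N (Y(N) = N - 12 = -12 + N)
W = 752
v(z) = (752 + z)/(2*z) (v(z) = (z + 752)/(z + z) = (752 + z)/((2*z)) = (752 + z)*(1/(2*z)) = (752 + z)/(2*z))
v(Y((-2 - 15) - 8)) + s = (752 + (-12 + ((-2 - 15) - 8)))/(2*(-12 + ((-2 - 15) - 8))) - 1784305 = (752 + (-12 + (-17 - 8)))/(2*(-12 + (-17 - 8))) - 1784305 = (752 + (-12 - 25))/(2*(-12 - 25)) - 1784305 = (½)*(752 - 37)/(-37) - 1784305 = (½)*(-1/37)*715 - 1784305 = -715/74 - 1784305 = -132039285/74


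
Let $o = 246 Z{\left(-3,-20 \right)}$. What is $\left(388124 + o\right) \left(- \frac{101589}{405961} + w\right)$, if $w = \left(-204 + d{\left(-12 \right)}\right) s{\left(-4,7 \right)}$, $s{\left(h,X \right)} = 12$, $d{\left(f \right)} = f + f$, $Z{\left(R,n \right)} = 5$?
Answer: $- \frac{432498661318290}{405961} \approx -1.0654 \cdot 10^{9}$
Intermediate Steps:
$d{\left(f \right)} = 2 f$
$o = 1230$ ($o = 246 \cdot 5 = 1230$)
$w = -2736$ ($w = \left(-204 + 2 \left(-12\right)\right) 12 = \left(-204 - 24\right) 12 = \left(-228\right) 12 = -2736$)
$\left(388124 + o\right) \left(- \frac{101589}{405961} + w\right) = \left(388124 + 1230\right) \left(- \frac{101589}{405961} - 2736\right) = 389354 \left(\left(-101589\right) \frac{1}{405961} - 2736\right) = 389354 \left(- \frac{101589}{405961} - 2736\right) = 389354 \left(- \frac{1110810885}{405961}\right) = - \frac{432498661318290}{405961}$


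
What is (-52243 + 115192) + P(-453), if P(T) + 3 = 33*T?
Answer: 47997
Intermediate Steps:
P(T) = -3 + 33*T
(-52243 + 115192) + P(-453) = (-52243 + 115192) + (-3 + 33*(-453)) = 62949 + (-3 - 14949) = 62949 - 14952 = 47997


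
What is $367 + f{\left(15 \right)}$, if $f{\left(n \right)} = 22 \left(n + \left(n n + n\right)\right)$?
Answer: $5977$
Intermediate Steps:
$f{\left(n \right)} = 22 n^{2} + 44 n$ ($f{\left(n \right)} = 22 \left(n + \left(n^{2} + n\right)\right) = 22 \left(n + \left(n + n^{2}\right)\right) = 22 \left(n^{2} + 2 n\right) = 22 n^{2} + 44 n$)
$367 + f{\left(15 \right)} = 367 + 22 \cdot 15 \left(2 + 15\right) = 367 + 22 \cdot 15 \cdot 17 = 367 + 5610 = 5977$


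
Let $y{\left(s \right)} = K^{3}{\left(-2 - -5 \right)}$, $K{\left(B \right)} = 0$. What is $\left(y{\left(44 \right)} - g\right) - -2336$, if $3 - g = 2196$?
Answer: $4529$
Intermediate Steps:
$y{\left(s \right)} = 0$ ($y{\left(s \right)} = 0^{3} = 0$)
$g = -2193$ ($g = 3 - 2196 = -2193$)
$\left(y{\left(44 \right)} - g\right) - -2336 = \left(0 - -2193\right) - -2336 = \left(0 + 2193\right) + 2336 = 2193 + 2336 = 4529$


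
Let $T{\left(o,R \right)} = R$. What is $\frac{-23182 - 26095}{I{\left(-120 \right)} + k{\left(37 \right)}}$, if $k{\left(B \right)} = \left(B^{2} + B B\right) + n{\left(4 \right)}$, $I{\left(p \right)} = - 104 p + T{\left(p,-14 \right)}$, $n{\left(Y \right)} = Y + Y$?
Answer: $- \frac{49277}{15212} \approx -3.2393$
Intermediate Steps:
$n{\left(Y \right)} = 2 Y$
$I{\left(p \right)} = -14 - 104 p$ ($I{\left(p \right)} = - 104 p - 14 = -14 - 104 p$)
$k{\left(B \right)} = 8 + 2 B^{2}$ ($k{\left(B \right)} = \left(B^{2} + B B\right) + 2 \cdot 4 = \left(B^{2} + B^{2}\right) + 8 = 2 B^{2} + 8 = 8 + 2 B^{2}$)
$\frac{-23182 - 26095}{I{\left(-120 \right)} + k{\left(37 \right)}} = \frac{-23182 - 26095}{\left(-14 - -12480\right) + \left(8 + 2 \cdot 37^{2}\right)} = - \frac{49277}{\left(-14 + 12480\right) + \left(8 + 2 \cdot 1369\right)} = - \frac{49277}{12466 + \left(8 + 2738\right)} = - \frac{49277}{12466 + 2746} = - \frac{49277}{15212}$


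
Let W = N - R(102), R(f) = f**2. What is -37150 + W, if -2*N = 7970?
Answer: -51539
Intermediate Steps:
N = -3985 (N = -1/2*7970 = -3985)
W = -14389 (W = -3985 - 1*102**2 = -3985 - 1*10404 = -3985 - 10404 = -14389)
-37150 + W = -37150 - 14389 = -51539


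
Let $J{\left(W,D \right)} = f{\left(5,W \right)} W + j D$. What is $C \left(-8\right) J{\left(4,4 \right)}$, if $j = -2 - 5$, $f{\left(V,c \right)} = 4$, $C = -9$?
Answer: $-864$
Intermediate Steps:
$j = -7$
$J{\left(W,D \right)} = - 7 D + 4 W$ ($J{\left(W,D \right)} = 4 W - 7 D = - 7 D + 4 W$)
$C \left(-8\right) J{\left(4,4 \right)} = \left(-9\right) \left(-8\right) \left(\left(-7\right) 4 + 4 \cdot 4\right) = 72 \left(-28 + 16\right) = 72 \left(-12\right) = -864$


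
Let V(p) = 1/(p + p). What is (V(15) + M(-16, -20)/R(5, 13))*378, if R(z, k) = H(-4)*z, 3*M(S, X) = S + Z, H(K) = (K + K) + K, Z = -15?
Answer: 777/10 ≈ 77.700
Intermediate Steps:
V(p) = 1/(2*p)
H(K) = 3*K (H(K) = 2*K + K = 3*K)
M(S, X) = -5 + S/3 (M(S, X) = (S - 15)/3 = (-15 + S)/3 = -5 + S/3)
R(z, k) = -12*z (R(z, k) = (3*(-4))*z = -12*z)
(V(15) + M(-16, -20)/R(5, 13))*378 = ((½)/15 + (-5 + (⅓)*(-16))/((-12*5)))*378 = ((½)*(1/15) + (-5 - 16/3)/(-60))*378 = (1/30 - 31/3*(-1/60))*378 = (1/30 + 31/180)*378 = (37/180)*378 = 777/10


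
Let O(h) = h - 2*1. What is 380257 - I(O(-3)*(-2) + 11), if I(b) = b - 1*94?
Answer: 380330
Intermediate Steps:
O(h) = -2 + h (O(h) = h - 2 = -2 + h)
I(b) = -94 + b (I(b) = b - 94 = -94 + b)
380257 - I(O(-3)*(-2) + 11) = 380257 - (-94 + ((-2 - 3)*(-2) + 11)) = 380257 - (-94 + (-5*(-2) + 11)) = 380257 - (-94 + (10 + 11)) = 380257 - (-94 + 21) = 380257 - 1*(-73) = 380257 + 73 = 380330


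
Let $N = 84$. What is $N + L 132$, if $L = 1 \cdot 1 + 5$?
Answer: $876$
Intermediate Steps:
$L = 6$ ($L = 1 + 5 = 6$)
$N + L 132 = 84 + 6 \cdot 132 = 84 + 792 = 876$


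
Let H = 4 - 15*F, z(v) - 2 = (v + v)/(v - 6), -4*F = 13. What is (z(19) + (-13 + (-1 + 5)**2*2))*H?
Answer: 65621/52 ≈ 1261.9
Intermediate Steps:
F = -13/4 (F = -1/4*13 = -13/4 ≈ -3.2500)
z(v) = 2 + 2*v/(-6 + v) (z(v) = 2 + (v + v)/(v - 6) = 2 + (2*v)/(-6 + v) = 2 + 2*v/(-6 + v))
H = 211/4 (H = 4 - 15*(-13/4) = 4 + 195/4 = 211/4 ≈ 52.750)
(z(19) + (-13 + (-1 + 5)**2*2))*H = (4*(-3 + 19)/(-6 + 19) + (-13 + (-1 + 5)**2*2))*(211/4) = (4*16/13 + (-13 + 4**2*2))*(211/4) = (4*(1/13)*16 + (-13 + 16*2))*(211/4) = (64/13 + (-13 + 32))*(211/4) = (64/13 + 19)*(211/4) = (311/13)*(211/4) = 65621/52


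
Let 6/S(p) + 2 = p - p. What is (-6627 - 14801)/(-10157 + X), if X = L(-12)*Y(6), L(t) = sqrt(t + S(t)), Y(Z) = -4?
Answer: 217644196/103164889 - 85712*I*sqrt(15)/103164889 ≈ 2.1097 - 0.0032178*I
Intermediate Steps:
S(p) = -3 (S(p) = 6/(-2 + (p - p)) = 6/(-2 + 0) = 6/(-2) = 6*(-1/2) = -3)
L(t) = sqrt(-3 + t) (L(t) = sqrt(t - 3) = sqrt(-3 + t))
X = -4*I*sqrt(15) (X = sqrt(-3 - 12)*(-4) = sqrt(-15)*(-4) = (I*sqrt(15))*(-4) = -4*I*sqrt(15) ≈ -15.492*I)
(-6627 - 14801)/(-10157 + X) = (-6627 - 14801)/(-10157 - 4*I*sqrt(15)) = -21428/(-10157 - 4*I*sqrt(15))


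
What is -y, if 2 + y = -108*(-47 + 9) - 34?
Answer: -4068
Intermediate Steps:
y = 4068 (y = -2 + (-108*(-47 + 9) - 34) = -2 + (-108*(-38) - 34) = -2 + (4104 - 34) = -2 + 4070 = 4068)
-y = -1*4068 = -4068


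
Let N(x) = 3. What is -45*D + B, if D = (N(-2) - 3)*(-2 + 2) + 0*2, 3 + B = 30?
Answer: 27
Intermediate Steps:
B = 27 (B = -3 + 30 = 27)
D = 0 (D = (3 - 3)*(-2 + 2) + 0*2 = 0*0 + 0 = 0 + 0 = 0)
-45*D + B = -45*0 + 27 = 0 + 27 = 27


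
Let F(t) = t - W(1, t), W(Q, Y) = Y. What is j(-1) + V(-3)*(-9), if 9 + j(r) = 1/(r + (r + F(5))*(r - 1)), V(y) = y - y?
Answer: -8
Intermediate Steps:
V(y) = 0
F(t) = 0 (F(t) = t - t = 0)
j(r) = -9 + 1/(r + r*(-1 + r)) (j(r) = -9 + 1/(r + (r + 0)*(r - 1)) = -9 + 1/(r + r*(-1 + r)))
j(-1) + V(-3)*(-9) = (-9 + (-1)⁻²) + 0*(-9) = (-9 + 1) + 0 = -8 + 0 = -8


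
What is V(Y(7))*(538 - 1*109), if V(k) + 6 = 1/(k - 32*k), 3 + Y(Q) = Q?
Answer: -319605/124 ≈ -2577.5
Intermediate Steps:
Y(Q) = -3 + Q
V(k) = -6 - 1/(31*k) (V(k) = -6 + 1/(k - 32*k) = -6 + 1/(-31*k) = -6 - 1/(31*k))
V(Y(7))*(538 - 1*109) = (-6 - 1/(31*(-3 + 7)))*(538 - 1*109) = (-6 - 1/31/4)*(538 - 109) = (-6 - 1/31*¼)*429 = (-6 - 1/124)*429 = -745/124*429 = -319605/124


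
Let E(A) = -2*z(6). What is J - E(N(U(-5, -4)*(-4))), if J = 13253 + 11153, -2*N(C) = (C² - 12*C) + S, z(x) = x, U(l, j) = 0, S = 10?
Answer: 24418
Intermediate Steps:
N(C) = -5 + 6*C - C²/2 (N(C) = -((C² - 12*C) + 10)/2 = -(10 + C² - 12*C)/2 = -5 + 6*C - C²/2)
E(A) = -12 (E(A) = -2*6 = -12)
J = 24406
J - E(N(U(-5, -4)*(-4))) = 24406 - 1*(-12) = 24406 + 12 = 24418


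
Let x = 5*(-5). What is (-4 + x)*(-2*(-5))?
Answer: -290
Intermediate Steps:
x = -25
(-4 + x)*(-2*(-5)) = (-4 - 25)*(-2*(-5)) = -29*10 = -290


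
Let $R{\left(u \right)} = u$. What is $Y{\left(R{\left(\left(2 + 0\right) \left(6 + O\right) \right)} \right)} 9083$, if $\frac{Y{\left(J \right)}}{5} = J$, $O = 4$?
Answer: $908300$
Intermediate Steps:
$Y{\left(J \right)} = 5 J$
$Y{\left(R{\left(\left(2 + 0\right) \left(6 + O\right) \right)} \right)} 9083 = 5 \left(2 + 0\right) \left(6 + 4\right) 9083 = 5 \cdot 2 \cdot 10 \cdot 9083 = 5 \cdot 20 \cdot 9083 = 100 \cdot 9083 = 908300$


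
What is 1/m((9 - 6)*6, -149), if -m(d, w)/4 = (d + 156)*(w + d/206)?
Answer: 103/10675248 ≈ 9.6485e-6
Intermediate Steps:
m(d, w) = -4*(156 + d)*(w + d/206) (m(d, w) = -4*(d + 156)*(w + d/206) = -4*(156 + d)*(w + d*(1/206)) = -4*(156 + d)*(w + d/206))
1/m((9 - 6)*6, -149) = 1/(-624*(-149) - 312*(9 - 6)*6/103 - 2*36*(9 - 6)²/103 - 4*(9 - 6)*6*(-149)) = 1/(92976 - 936*6/103 - 2*(3*6)²/103 - 4*3*6*(-149)) = 1/(92976 - 312/103*18 - 2/103*18² - 4*18*(-149)) = 1/(92976 - 5616/103 - 2/103*324 + 10728) = 1/(92976 - 5616/103 - 648/103 + 10728) = 1/(10675248/103) = 103/10675248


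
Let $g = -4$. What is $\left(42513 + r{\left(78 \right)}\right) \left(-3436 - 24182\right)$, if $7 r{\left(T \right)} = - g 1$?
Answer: $- \frac{8218978710}{7} \approx -1.1741 \cdot 10^{9}$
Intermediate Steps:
$r{\left(T \right)} = \frac{4}{7}$ ($r{\left(T \right)} = \frac{\left(-1\right) \left(-4\right) 1}{7} = \frac{4 \cdot 1}{7} = \frac{1}{7} \cdot 4 = \frac{4}{7}$)
$\left(42513 + r{\left(78 \right)}\right) \left(-3436 - 24182\right) = \left(42513 + \frac{4}{7}\right) \left(-3436 - 24182\right) = \frac{297595}{7} \left(-27618\right) = - \frac{8218978710}{7}$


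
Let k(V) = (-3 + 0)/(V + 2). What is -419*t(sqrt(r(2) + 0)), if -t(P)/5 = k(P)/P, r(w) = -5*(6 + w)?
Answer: 1257*sqrt(10)/(8*(sqrt(10) - I)) ≈ 142.84 + 45.17*I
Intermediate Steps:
r(w) = -30 - 5*w
k(V) = -3/(2 + V)
t(P) = 15/(P*(2 + P)) (t(P) = -5*(-3/(2 + P))/P = -(-15)/(P*(2 + P)) = 15/(P*(2 + P)))
-419*t(sqrt(r(2) + 0)) = -6285/((sqrt((-30 - 5*2) + 0))*(2 + sqrt((-30 - 5*2) + 0))) = -6285/((sqrt((-30 - 10) + 0))*(2 + sqrt((-30 - 10) + 0))) = -6285/((sqrt(-40 + 0))*(2 + sqrt(-40 + 0))) = -6285/((sqrt(-40))*(2 + sqrt(-40))) = -6285/((2*I*sqrt(10))*(2 + 2*I*sqrt(10))) = -6285*(-I*sqrt(10)/20)/(2 + 2*I*sqrt(10)) = -(-1257)*I*sqrt(10)/(4*(2 + 2*I*sqrt(10))) = 1257*I*sqrt(10)/(4*(2 + 2*I*sqrt(10)))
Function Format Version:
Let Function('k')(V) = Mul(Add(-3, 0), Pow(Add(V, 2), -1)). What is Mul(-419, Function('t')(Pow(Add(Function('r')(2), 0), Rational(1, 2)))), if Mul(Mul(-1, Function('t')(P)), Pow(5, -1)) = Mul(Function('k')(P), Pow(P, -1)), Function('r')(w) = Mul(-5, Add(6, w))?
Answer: Mul(Rational(1257, 8), Pow(10, Rational(1, 2)), Pow(Add(Pow(10, Rational(1, 2)), Mul(-1, I)), -1)) ≈ Add(142.84, Mul(45.170, I))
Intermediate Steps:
Function('r')(w) = Add(-30, Mul(-5, w))
Function('k')(V) = Mul(-3, Pow(Add(2, V), -1))
Function('t')(P) = Mul(15, Pow(P, -1), Pow(Add(2, P), -1)) (Function('t')(P) = Mul(-5, Mul(Mul(-3, Pow(Add(2, P), -1)), Pow(P, -1))) = Mul(-5, Mul(-3, Pow(P, -1), Pow(Add(2, P), -1))) = Mul(15, Pow(P, -1), Pow(Add(2, P), -1)))
Mul(-419, Function('t')(Pow(Add(Function('r')(2), 0), Rational(1, 2)))) = Mul(-419, Mul(15, Pow(Pow(Add(Add(-30, Mul(-5, 2)), 0), Rational(1, 2)), -1), Pow(Add(2, Pow(Add(Add(-30, Mul(-5, 2)), 0), Rational(1, 2))), -1))) = Mul(-419, Mul(15, Pow(Pow(Add(Add(-30, -10), 0), Rational(1, 2)), -1), Pow(Add(2, Pow(Add(Add(-30, -10), 0), Rational(1, 2))), -1))) = Mul(-419, Mul(15, Pow(Pow(Add(-40, 0), Rational(1, 2)), -1), Pow(Add(2, Pow(Add(-40, 0), Rational(1, 2))), -1))) = Mul(-419, Mul(15, Pow(Pow(-40, Rational(1, 2)), -1), Pow(Add(2, Pow(-40, Rational(1, 2))), -1))) = Mul(-419, Mul(15, Pow(Mul(2, I, Pow(10, Rational(1, 2))), -1), Pow(Add(2, Mul(2, I, Pow(10, Rational(1, 2)))), -1))) = Mul(-419, Mul(15, Mul(Rational(-1, 20), I, Pow(10, Rational(1, 2))), Pow(Add(2, Mul(2, I, Pow(10, Rational(1, 2)))), -1))) = Mul(-419, Mul(Rational(-3, 4), I, Pow(10, Rational(1, 2)), Pow(Add(2, Mul(2, I, Pow(10, Rational(1, 2)))), -1))) = Mul(Rational(1257, 4), I, Pow(10, Rational(1, 2)), Pow(Add(2, Mul(2, I, Pow(10, Rational(1, 2)))), -1))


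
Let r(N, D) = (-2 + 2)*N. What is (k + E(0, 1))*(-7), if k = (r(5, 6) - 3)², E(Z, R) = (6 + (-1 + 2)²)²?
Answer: -406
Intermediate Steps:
r(N, D) = 0 (r(N, D) = 0*N = 0)
E(Z, R) = 49 (E(Z, R) = (6 + 1²)² = (6 + 1)² = 7² = 49)
k = 9 (k = (0 - 3)² = (-3)² = 9)
(k + E(0, 1))*(-7) = (9 + 49)*(-7) = 58*(-7) = -406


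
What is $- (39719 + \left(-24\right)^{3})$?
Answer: $-25895$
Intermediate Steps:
$- (39719 + \left(-24\right)^{3}) = - (39719 - 13824) = \left(-1\right) 25895 = -25895$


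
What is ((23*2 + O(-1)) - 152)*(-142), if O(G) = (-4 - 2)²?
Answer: 9940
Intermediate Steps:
O(G) = 36 (O(G) = (-6)² = 36)
((23*2 + O(-1)) - 152)*(-142) = ((23*2 + 36) - 152)*(-142) = ((46 + 36) - 152)*(-142) = (82 - 152)*(-142) = -70*(-142) = 9940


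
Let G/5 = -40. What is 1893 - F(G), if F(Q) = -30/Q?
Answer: 37857/20 ≈ 1892.8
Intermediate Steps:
G = -200 (G = 5*(-40) = -200)
1893 - F(G) = 1893 - (-30)/(-200) = 1893 - (-30)*(-1)/200 = 1893 - 1*3/20 = 1893 - 3/20 = 37857/20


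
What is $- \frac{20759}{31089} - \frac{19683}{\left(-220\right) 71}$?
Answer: $\frac{287669207}{485610180} \approx 0.59239$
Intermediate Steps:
$- \frac{20759}{31089} - \frac{19683}{\left(-220\right) 71} = \left(-20759\right) \frac{1}{31089} - \frac{19683}{-15620} = - \frac{20759}{31089} - - \frac{19683}{15620} = - \frac{20759}{31089} + \frac{19683}{15620} = \frac{287669207}{485610180}$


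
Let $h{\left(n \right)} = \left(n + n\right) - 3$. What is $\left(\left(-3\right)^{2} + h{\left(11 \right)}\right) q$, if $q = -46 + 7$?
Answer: $-1092$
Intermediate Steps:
$q = -39$
$h{\left(n \right)} = -3 + 2 n$ ($h{\left(n \right)} = 2 n - 3 = -3 + 2 n$)
$\left(\left(-3\right)^{2} + h{\left(11 \right)}\right) q = \left(\left(-3\right)^{2} + \left(-3 + 2 \cdot 11\right)\right) \left(-39\right) = \left(9 + \left(-3 + 22\right)\right) \left(-39\right) = \left(9 + 19\right) \left(-39\right) = 28 \left(-39\right) = -1092$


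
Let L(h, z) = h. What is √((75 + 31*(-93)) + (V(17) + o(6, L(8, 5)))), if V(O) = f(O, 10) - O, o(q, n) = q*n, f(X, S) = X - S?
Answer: I*√2770 ≈ 52.631*I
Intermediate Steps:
o(q, n) = n*q
V(O) = -10 (V(O) = (O - 1*10) - O = (O - 10) - O = (-10 + O) - O = -10)
√((75 + 31*(-93)) + (V(17) + o(6, L(8, 5)))) = √((75 + 31*(-93)) + (-10 + 8*6)) = √((75 - 2883) + (-10 + 48)) = √(-2808 + 38) = √(-2770) = I*√2770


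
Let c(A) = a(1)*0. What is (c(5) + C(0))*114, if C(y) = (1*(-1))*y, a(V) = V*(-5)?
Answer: 0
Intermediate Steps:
a(V) = -5*V
c(A) = 0 (c(A) = -5*1*0 = -5*0 = 0)
C(y) = -y
(c(5) + C(0))*114 = (0 - 1*0)*114 = (0 + 0)*114 = 0*114 = 0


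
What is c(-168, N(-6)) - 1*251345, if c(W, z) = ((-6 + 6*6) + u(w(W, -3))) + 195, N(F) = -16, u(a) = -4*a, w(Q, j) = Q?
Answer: -250448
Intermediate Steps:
c(W, z) = 225 - 4*W (c(W, z) = ((-6 + 6*6) - 4*W) + 195 = ((-6 + 36) - 4*W) + 195 = (30 - 4*W) + 195 = 225 - 4*W)
c(-168, N(-6)) - 1*251345 = (225 - 4*(-168)) - 1*251345 = (225 + 672) - 251345 = 897 - 251345 = -250448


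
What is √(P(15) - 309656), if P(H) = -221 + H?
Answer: I*√309862 ≈ 556.65*I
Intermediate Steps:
√(P(15) - 309656) = √((-221 + 15) - 309656) = √(-206 - 309656) = √(-309862) = I*√309862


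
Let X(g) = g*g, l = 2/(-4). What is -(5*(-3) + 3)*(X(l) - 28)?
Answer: -333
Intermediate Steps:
l = -1/2 (l = 2*(-1/4) = -1/2 ≈ -0.50000)
X(g) = g**2
-(5*(-3) + 3)*(X(l) - 28) = -(5*(-3) + 3)*((-1/2)**2 - 28) = -(-15 + 3)*(1/4 - 28) = -(-12)*(-111)/4 = -1*333 = -333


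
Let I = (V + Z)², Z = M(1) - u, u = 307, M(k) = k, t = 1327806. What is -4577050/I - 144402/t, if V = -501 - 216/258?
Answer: -211322598141197/29670542306541 ≈ -7.1223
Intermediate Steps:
Z = -306 (Z = 1 - 1*307 = 1 - 307 = -306)
V = -21579/43 (V = -501 - 216/258 = -501 - 1*36/43 = -501 - 36/43 = -21579/43 ≈ -501.84)
I = 1206659169/1849 (I = (-21579/43 - 306)² = (-34737/43)² = 1206659169/1849 ≈ 6.5260e+5)
-4577050/I - 144402/t = -4577050/1206659169/1849 - 144402/1327806 = -4577050*1849/1206659169 - 144402*1/1327806 = -8462965450/1206659169 - 24067/221301 = -211322598141197/29670542306541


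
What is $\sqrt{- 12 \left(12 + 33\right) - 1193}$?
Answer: $i \sqrt{1733} \approx 41.629 i$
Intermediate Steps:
$\sqrt{- 12 \left(12 + 33\right) - 1193} = \sqrt{\left(-12\right) 45 - 1193} = \sqrt{-540 - 1193} = \sqrt{-1733} = i \sqrt{1733}$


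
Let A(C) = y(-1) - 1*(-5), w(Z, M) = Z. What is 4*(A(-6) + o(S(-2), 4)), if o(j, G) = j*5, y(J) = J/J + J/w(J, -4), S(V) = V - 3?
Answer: -72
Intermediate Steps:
S(V) = -3 + V
y(J) = 2 (y(J) = J/J + J/J = 1 + 1 = 2)
o(j, G) = 5*j
A(C) = 7 (A(C) = 2 - 1*(-5) = 2 + 5 = 7)
4*(A(-6) + o(S(-2), 4)) = 4*(7 + 5*(-3 - 2)) = 4*(7 + 5*(-5)) = 4*(7 - 25) = 4*(-18) = -72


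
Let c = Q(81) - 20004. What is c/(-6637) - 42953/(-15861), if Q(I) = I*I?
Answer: 498298484/105269457 ≈ 4.7336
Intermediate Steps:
Q(I) = I²
c = -13443 (c = 81² - 20004 = 6561 - 20004 = -13443)
c/(-6637) - 42953/(-15861) = -13443/(-6637) - 42953/(-15861) = -13443*(-1/6637) - 42953*(-1/15861) = 13443/6637 + 42953/15861 = 498298484/105269457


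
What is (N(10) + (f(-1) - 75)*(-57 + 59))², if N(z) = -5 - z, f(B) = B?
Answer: 27889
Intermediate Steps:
(N(10) + (f(-1) - 75)*(-57 + 59))² = ((-5 - 1*10) + (-1 - 75)*(-57 + 59))² = ((-5 - 10) - 76*2)² = (-15 - 152)² = (-167)² = 27889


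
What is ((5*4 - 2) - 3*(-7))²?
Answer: 1521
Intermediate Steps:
((5*4 - 2) - 3*(-7))² = ((20 - 2) + 21)² = (18 + 21)² = 39² = 1521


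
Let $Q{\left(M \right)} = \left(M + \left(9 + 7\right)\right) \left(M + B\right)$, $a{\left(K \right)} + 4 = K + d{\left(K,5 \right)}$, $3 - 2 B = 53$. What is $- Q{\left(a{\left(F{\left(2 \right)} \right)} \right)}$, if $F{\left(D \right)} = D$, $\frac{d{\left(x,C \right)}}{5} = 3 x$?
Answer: $-132$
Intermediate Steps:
$d{\left(x,C \right)} = 15 x$ ($d{\left(x,C \right)} = 5 \cdot 3 x = 15 x$)
$B = -25$ ($B = \frac{3}{2} - \frac{53}{2} = -25$)
$a{\left(K \right)} = -4 + 16 K$ ($a{\left(K \right)} = -4 + \left(K + 15 K\right) = -4 + 16 K$)
$Q{\left(M \right)} = \left(-25 + M\right) \left(16 + M\right)$ ($Q{\left(M \right)} = \left(M + \left(9 + 7\right)\right) \left(M - 25\right) = \left(M + 16\right) \left(-25 + M\right) = \left(16 + M\right) \left(-25 + M\right) = \left(-25 + M\right) \left(16 + M\right)$)
$- Q{\left(a{\left(F{\left(2 \right)} \right)} \right)} = - (-400 + \left(-4 + 16 \cdot 2\right)^{2} - 9 \left(-4 + 16 \cdot 2\right)) = - (-400 + \left(-4 + 32\right)^{2} - 9 \left(-4 + 32\right)) = - (-400 + 28^{2} - 252) = - (-400 + 784 - 252) = \left(-1\right) 132 = -132$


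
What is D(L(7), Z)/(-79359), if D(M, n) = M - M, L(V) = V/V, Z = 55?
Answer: 0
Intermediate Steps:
L(V) = 1
D(M, n) = 0
D(L(7), Z)/(-79359) = 0/(-79359) = 0*(-1/79359) = 0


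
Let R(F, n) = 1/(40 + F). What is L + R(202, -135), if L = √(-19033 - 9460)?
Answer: 1/242 + I*√28493 ≈ 0.0041322 + 168.8*I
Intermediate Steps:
L = I*√28493 (L = √(-28493) = I*√28493 ≈ 168.8*I)
L + R(202, -135) = I*√28493 + 1/(40 + 202) = I*√28493 + 1/242 = 1/242 + I*√28493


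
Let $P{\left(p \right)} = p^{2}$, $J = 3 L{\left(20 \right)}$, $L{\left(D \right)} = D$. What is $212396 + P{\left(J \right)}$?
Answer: $215996$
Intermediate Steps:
$J = 60$ ($J = 3 \cdot 20 = 60$)
$212396 + P{\left(J \right)} = 212396 + 60^{2} = 212396 + 3600 = 215996$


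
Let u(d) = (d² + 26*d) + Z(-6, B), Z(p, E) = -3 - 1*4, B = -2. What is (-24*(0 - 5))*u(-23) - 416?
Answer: -9536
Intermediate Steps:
Z(p, E) = -7 (Z(p, E) = -3 - 4 = -7)
u(d) = -7 + d² + 26*d (u(d) = (d² + 26*d) - 7 = -7 + d² + 26*d)
(-24*(0 - 5))*u(-23) - 416 = (-24*(0 - 5))*(-7 + (-23)² + 26*(-23)) - 416 = (-24*(-5))*(-7 + 529 - 598) - 416 = -8*(-15)*(-76) - 416 = 120*(-76) - 416 = -9120 - 416 = -9536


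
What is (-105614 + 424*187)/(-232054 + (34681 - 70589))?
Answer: 13163/133981 ≈ 0.098245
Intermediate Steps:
(-105614 + 424*187)/(-232054 + (34681 - 70589)) = (-105614 + 79288)/(-232054 - 35908) = -26326/(-267962) = -26326*(-1/267962) = 13163/133981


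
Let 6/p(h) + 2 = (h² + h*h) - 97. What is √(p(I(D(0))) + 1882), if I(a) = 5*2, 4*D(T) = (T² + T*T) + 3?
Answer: 2*√4799722/101 ≈ 43.383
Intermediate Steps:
D(T) = ¾ + T²/2 (D(T) = ((T² + T*T) + 3)/4 = ((T² + T²) + 3)/4 = (2*T² + 3)/4 = (3 + 2*T²)/4 = ¾ + T²/2)
I(a) = 10
p(h) = 6/(-99 + 2*h²) (p(h) = 6/(-2 + ((h² + h*h) - 97)) = 6/(-2 + ((h² + h²) - 97)) = 6/(-2 + (2*h² - 97)) = 6/(-2 + (-97 + 2*h²)) = 6/(-99 + 2*h²))
√(p(I(D(0))) + 1882) = √(6/(-99 + 2*10²) + 1882) = √(6/(-99 + 2*100) + 1882) = √(6/(-99 + 200) + 1882) = √(6/101 + 1882) = √(190088/101) = 2*√4799722/101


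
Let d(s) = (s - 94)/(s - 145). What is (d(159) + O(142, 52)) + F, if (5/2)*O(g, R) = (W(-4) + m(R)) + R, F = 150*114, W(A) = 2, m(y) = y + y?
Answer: 1201749/70 ≈ 17168.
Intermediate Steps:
m(y) = 2*y
F = 17100
O(g, R) = ⅘ + 6*R/5 (O(g, R) = 2*((2 + 2*R) + R)/5 = 2*(2 + 3*R)/5 = ⅘ + 6*R/5)
d(s) = (-94 + s)/(-145 + s)
(d(159) + O(142, 52)) + F = ((-94 + 159)/(-145 + 159) + (⅘ + (6/5)*52)) + 17100 = (65/14 + (⅘ + 312/5)) + 17100 = ((1/14)*65 + 316/5) + 17100 = (65/14 + 316/5) + 17100 = 4749/70 + 17100 = 1201749/70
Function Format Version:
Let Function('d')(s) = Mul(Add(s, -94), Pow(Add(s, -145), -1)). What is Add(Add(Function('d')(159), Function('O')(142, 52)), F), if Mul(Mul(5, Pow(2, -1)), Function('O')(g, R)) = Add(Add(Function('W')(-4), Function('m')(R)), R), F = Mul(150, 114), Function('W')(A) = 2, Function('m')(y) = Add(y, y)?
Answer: Rational(1201749, 70) ≈ 17168.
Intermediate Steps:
Function('m')(y) = Mul(2, y)
F = 17100
Function('O')(g, R) = Add(Rational(4, 5), Mul(Rational(6, 5), R)) (Function('O')(g, R) = Mul(Rational(2, 5), Add(Add(2, Mul(2, R)), R)) = Mul(Rational(2, 5), Add(2, Mul(3, R))) = Add(Rational(4, 5), Mul(Rational(6, 5), R)))
Function('d')(s) = Mul(Pow(Add(-145, s), -1), Add(-94, s)) (Function('d')(s) = Mul(Add(-94, s), Pow(Add(-145, s), -1)) = Mul(Pow(Add(-145, s), -1), Add(-94, s)))
Add(Add(Function('d')(159), Function('O')(142, 52)), F) = Add(Add(Mul(Pow(Add(-145, 159), -1), Add(-94, 159)), Add(Rational(4, 5), Mul(Rational(6, 5), 52))), 17100) = Add(Add(Mul(Pow(14, -1), 65), Add(Rational(4, 5), Rational(312, 5))), 17100) = Add(Add(Mul(Rational(1, 14), 65), Rational(316, 5)), 17100) = Add(Add(Rational(65, 14), Rational(316, 5)), 17100) = Add(Rational(4749, 70), 17100) = Rational(1201749, 70)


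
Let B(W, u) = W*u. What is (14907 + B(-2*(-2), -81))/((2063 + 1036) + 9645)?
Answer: 4861/4248 ≈ 1.1443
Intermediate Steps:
(14907 + B(-2*(-2), -81))/((2063 + 1036) + 9645) = (14907 - 2*(-2)*(-81))/((2063 + 1036) + 9645) = (14907 + 4*(-81))/(3099 + 9645) = (14907 - 324)/12744 = 14583*(1/12744) = 4861/4248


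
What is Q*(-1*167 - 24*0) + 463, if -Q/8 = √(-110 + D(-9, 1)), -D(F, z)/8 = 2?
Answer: 463 + 4008*I*√14 ≈ 463.0 + 14997.0*I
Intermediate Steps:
D(F, z) = -16 (D(F, z) = -8*2 = -16)
Q = -24*I*√14 (Q = -8*√(-110 - 16) = -24*I*√14 ≈ -89.8*I)
Q*(-1*167 - 24*0) + 463 = (-24*I*√14)*(-1*167 - 24*0) + 463 = (-24*I*√14)*(-167 - 1*0) + 463 = (-24*I*√14)*(-167 + 0) + 463 = -24*I*√14*(-167) + 463 = 4008*I*√14 + 463 = 463 + 4008*I*√14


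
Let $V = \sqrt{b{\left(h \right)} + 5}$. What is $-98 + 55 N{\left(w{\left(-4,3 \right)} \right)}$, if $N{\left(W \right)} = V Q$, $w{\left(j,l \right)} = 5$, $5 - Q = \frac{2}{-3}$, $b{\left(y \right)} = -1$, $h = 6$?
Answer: $\frac{1576}{3} \approx 525.33$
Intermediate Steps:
$Q = \frac{17}{3}$ ($Q = 5 - \frac{2}{-3} = 5 - 2 \left(- \frac{1}{3}\right) = 5 - - \frac{2}{3} = 5 + \frac{2}{3} = \frac{17}{3} \approx 5.6667$)
$V = 2$ ($V = \sqrt{-1 + 5} = \sqrt{4} = 2$)
$N{\left(W \right)} = \frac{34}{3}$ ($N{\left(W \right)} = 2 \cdot \frac{17}{3} = \frac{34}{3}$)
$-98 + 55 N{\left(w{\left(-4,3 \right)} \right)} = -98 + 55 \cdot \frac{34}{3} = -98 + \frac{1870}{3} = \frac{1576}{3}$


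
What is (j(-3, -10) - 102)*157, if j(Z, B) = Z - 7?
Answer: -17584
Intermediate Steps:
j(Z, B) = -7 + Z
(j(-3, -10) - 102)*157 = ((-7 - 3) - 102)*157 = (-10 - 102)*157 = -112*157 = -17584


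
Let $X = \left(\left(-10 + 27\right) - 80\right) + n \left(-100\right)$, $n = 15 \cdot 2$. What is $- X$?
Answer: $3063$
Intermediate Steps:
$n = 30$
$X = -3063$ ($X = \left(\left(-10 + 27\right) - 80\right) + 30 \left(-100\right) = \left(17 - 80\right) - 3000 = -63 - 3000 = -3063$)
$- X = \left(-1\right) \left(-3063\right) = 3063$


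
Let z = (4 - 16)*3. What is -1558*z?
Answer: 56088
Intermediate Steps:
z = -36 (z = -12*3 = -36)
-1558*z = -1558*(-36) = 56088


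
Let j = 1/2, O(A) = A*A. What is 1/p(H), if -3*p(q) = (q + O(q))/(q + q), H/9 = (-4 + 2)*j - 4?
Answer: 3/22 ≈ 0.13636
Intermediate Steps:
O(A) = A²
j = ½ (j = 1*(½) = ½ ≈ 0.50000)
H = -45 (H = 9*((-4 + 2)*(½) - 4) = 9*(-2*½ - 4) = 9*(-1 - 4) = 9*(-5) = -45)
p(q) = -(q + q²)/(6*q) (p(q) = -(q + q²)/(3*(q + q)) = -(q + q²)/(3*(2*q)) = -(q + q²)*1/(2*q)/3 = -(q + q²)/(6*q))
1/p(H) = 1/(-⅙ - ⅙*(-45)) = 1/(-⅙ + 15/2) = 1/(22/3) = 3/22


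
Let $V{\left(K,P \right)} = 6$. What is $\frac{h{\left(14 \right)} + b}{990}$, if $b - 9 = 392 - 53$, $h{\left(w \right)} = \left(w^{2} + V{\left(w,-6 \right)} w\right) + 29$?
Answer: $\frac{73}{110} \approx 0.66364$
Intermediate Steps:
$h{\left(w \right)} = 29 + w^{2} + 6 w$ ($h{\left(w \right)} = \left(w^{2} + 6 w\right) + 29 = 29 + w^{2} + 6 w$)
$b = 348$ ($b = 9 + \left(392 - 53\right) = 9 + 339 = 348$)
$\frac{h{\left(14 \right)} + b}{990} = \frac{\left(29 + 14^{2} + 6 \cdot 14\right) + 348}{990} = \left(\left(29 + 196 + 84\right) + 348\right) \frac{1}{990} = \left(309 + 348\right) \frac{1}{990} = 657 \cdot \frac{1}{990} = \frac{73}{110}$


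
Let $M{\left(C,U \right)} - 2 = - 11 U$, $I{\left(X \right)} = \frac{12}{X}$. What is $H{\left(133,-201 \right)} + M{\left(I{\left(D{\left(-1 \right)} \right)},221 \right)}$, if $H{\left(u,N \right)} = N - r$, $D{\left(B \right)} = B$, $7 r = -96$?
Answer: $- \frac{18314}{7} \approx -2616.3$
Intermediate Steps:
$r = - \frac{96}{7}$ ($r = \frac{1}{7} \left(-96\right) = - \frac{96}{7} \approx -13.714$)
$M{\left(C,U \right)} = 2 - 11 U$
$H{\left(u,N \right)} = \frac{96}{7} + N$ ($H{\left(u,N \right)} = N - - \frac{96}{7} = N + \frac{96}{7} = \frac{96}{7} + N$)
$H{\left(133,-201 \right)} + M{\left(I{\left(D{\left(-1 \right)} \right)},221 \right)} = \left(\frac{96}{7} - 201\right) + \left(2 - 2431\right) = - \frac{1311}{7} + \left(2 - 2431\right) = - \frac{1311}{7} - 2429 = - \frac{18314}{7}$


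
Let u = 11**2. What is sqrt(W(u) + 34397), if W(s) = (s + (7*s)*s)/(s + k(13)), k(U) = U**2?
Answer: sqrt(730636005)/145 ≈ 186.42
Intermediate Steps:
u = 121
W(s) = (s + 7*s**2)/(169 + s) (W(s) = (s + (7*s)*s)/(s + 13**2) = (s + 7*s**2)/(s + 169) = (s + 7*s**2)/(169 + s))
sqrt(W(u) + 34397) = sqrt(121*(1 + 7*121)/(169 + 121) + 34397) = sqrt(121*(1 + 847)/290 + 34397) = sqrt(121*(1/290)*848 + 34397) = sqrt(51304/145 + 34397) = sqrt(5038869/145) = sqrt(730636005)/145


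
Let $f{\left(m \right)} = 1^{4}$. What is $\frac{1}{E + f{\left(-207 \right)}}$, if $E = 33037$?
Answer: $\frac{1}{33038} \approx 3.0268 \cdot 10^{-5}$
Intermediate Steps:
$f{\left(m \right)} = 1$
$\frac{1}{E + f{\left(-207 \right)}} = \frac{1}{33037 + 1} = \frac{1}{33038}$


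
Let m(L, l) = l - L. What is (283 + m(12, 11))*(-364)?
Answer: -102648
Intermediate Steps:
(283 + m(12, 11))*(-364) = (283 + (11 - 1*12))*(-364) = (283 + (11 - 12))*(-364) = (283 - 1)*(-364) = 282*(-364) = -102648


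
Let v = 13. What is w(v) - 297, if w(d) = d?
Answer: -284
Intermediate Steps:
w(v) - 297 = 13 - 297 = -284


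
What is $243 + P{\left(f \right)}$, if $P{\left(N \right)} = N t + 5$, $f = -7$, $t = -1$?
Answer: $255$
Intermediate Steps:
$P{\left(N \right)} = 5 - N$ ($P{\left(N \right)} = N \left(-1\right) + 5 = - N + 5 = 5 - N$)
$243 + P{\left(f \right)} = 243 + \left(5 - -7\right) = 243 + \left(5 + 7\right) = 243 + 12 = 255$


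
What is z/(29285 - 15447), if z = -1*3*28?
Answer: -42/6919 ≈ -0.0060702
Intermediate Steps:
z = -84 (z = -3*28 = -84)
z/(29285 - 15447) = -84/(29285 - 15447) = -84/13838 = -84*1/13838 = -42/6919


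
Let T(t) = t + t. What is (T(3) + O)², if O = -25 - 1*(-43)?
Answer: 576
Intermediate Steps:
T(t) = 2*t
O = 18 (O = -25 + 43 = 18)
(T(3) + O)² = (2*3 + 18)² = (6 + 18)² = 24² = 576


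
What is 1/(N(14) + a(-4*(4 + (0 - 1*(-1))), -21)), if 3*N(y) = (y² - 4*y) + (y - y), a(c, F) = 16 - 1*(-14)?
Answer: 3/230 ≈ 0.013043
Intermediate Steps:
a(c, F) = 30 (a(c, F) = 16 + 14 = 30)
N(y) = -4*y/3 + y²/3 (N(y) = ((y² - 4*y) + (y - y))/3 = ((y² - 4*y) + 0)/3 = (y² - 4*y)/3 = -4*y/3 + y²/3)
1/(N(14) + a(-4*(4 + (0 - 1*(-1))), -21)) = 1/((⅓)*14*(-4 + 14) + 30) = 1/((⅓)*14*10 + 30) = 1/(140/3 + 30) = 1/(230/3) = 3/230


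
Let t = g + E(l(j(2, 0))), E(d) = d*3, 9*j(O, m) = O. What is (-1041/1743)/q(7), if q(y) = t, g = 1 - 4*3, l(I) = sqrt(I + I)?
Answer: 347/5229 ≈ 0.066361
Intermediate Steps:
j(O, m) = O/9
l(I) = sqrt(2)*sqrt(I) (l(I) = sqrt(2*I) = sqrt(2)*sqrt(I))
E(d) = 3*d
g = -11 (g = 1 - 12 = -11)
t = -9 (t = -11 + 3*(sqrt(2)*sqrt((1/9)*2)) = -11 + 3*(sqrt(2)*sqrt(2/9)) = -11 + 3*(sqrt(2)*(sqrt(2)/3)) = -11 + 3*(2/3) = -11 + 2 = -9)
q(y) = -9
(-1041/1743)/q(7) = -1041/1743/(-9) = -1041*1/1743*(-1/9) = -347/581*(-1/9) = 347/5229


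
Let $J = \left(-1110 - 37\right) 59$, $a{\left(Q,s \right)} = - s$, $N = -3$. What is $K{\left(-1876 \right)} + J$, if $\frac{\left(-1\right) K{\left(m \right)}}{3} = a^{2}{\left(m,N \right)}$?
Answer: $-67700$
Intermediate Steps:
$K{\left(m \right)} = -27$ ($K{\left(m \right)} = - 3 \left(\left(-1\right) \left(-3\right)\right)^{2} = - 3 \cdot 3^{2} = \left(-3\right) 9 = -27$)
$J = -67673$ ($J = \left(-1147\right) 59 = -67673$)
$K{\left(-1876 \right)} + J = -27 - 67673 = -67700$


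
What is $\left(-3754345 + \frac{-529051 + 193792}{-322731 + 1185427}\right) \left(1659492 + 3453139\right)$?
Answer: $- \frac{16559089646696306149}{862696} \approx -1.9195 \cdot 10^{13}$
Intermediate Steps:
$\left(-3754345 + \frac{-529051 + 193792}{-322731 + 1185427}\right) \left(1659492 + 3453139\right) = \left(-3754345 - \frac{335259}{862696}\right) 5112631 = \left(- \frac{3238858749379}{862696}\right) 5112631 = - \frac{16559089646696306149}{862696}$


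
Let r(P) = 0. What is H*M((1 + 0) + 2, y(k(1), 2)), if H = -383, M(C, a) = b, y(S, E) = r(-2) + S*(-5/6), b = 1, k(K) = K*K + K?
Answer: -383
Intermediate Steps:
k(K) = K + K² (k(K) = K² + K = K + K²)
y(S, E) = -5*S/6 (y(S, E) = 0 + S*(-5/6) = 0 + S*(-5*⅙) = 0 + S*(-⅚) = 0 - 5*S/6 = -5*S/6)
M(C, a) = 1
H*M((1 + 0) + 2, y(k(1), 2)) = -383*1 = -383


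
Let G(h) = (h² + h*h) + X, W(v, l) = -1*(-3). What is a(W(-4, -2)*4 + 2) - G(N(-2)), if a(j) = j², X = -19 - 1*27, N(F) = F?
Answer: 234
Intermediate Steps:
W(v, l) = 3
X = -46 (X = -19 - 27 = -46)
G(h) = -46 + 2*h² (G(h) = (h² + h*h) - 46 = (h² + h²) - 46 = 2*h² - 46 = -46 + 2*h²)
a(W(-4, -2)*4 + 2) - G(N(-2)) = (3*4 + 2)² - (-46 + 2*(-2)²) = (12 + 2)² - (-46 + 2*4) = 14² - (-46 + 8) = 196 - 1*(-38) = 196 + 38 = 234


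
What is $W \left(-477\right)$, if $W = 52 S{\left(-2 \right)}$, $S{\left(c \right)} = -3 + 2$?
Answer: $24804$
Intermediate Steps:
$S{\left(c \right)} = -1$
$W = -52$ ($W = 52 \left(-1\right) = -52$)
$W \left(-477\right) = \left(-52\right) \left(-477\right) = 24804$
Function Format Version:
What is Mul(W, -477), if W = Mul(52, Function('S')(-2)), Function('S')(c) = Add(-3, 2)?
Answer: 24804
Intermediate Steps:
Function('S')(c) = -1
W = -52 (W = Mul(52, -1) = -52)
Mul(W, -477) = Mul(-52, -477) = 24804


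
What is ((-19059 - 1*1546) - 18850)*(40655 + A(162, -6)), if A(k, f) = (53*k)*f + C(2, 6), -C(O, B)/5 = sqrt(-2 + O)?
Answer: 428520755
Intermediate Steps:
C(O, B) = -5*sqrt(-2 + O)
A(k, f) = 53*f*k (A(k, f) = (53*k)*f - 5*sqrt(-2 + 2) = 53*f*k - 5*sqrt(0) = 53*f*k - 5*0 = 53*f*k + 0 = 53*f*k)
((-19059 - 1*1546) - 18850)*(40655 + A(162, -6)) = ((-19059 - 1*1546) - 18850)*(40655 + 53*(-6)*162) = ((-19059 - 1546) - 18850)*(40655 - 51516) = (-20605 - 18850)*(-10861) = -39455*(-10861) = 428520755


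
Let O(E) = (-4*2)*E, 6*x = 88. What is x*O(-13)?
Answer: 4576/3 ≈ 1525.3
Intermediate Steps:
x = 44/3 (x = (1/6)*88 = 44/3 ≈ 14.667)
O(E) = -8*E
x*O(-13) = 44*(-8*(-13))/3 = (44/3)*104 = 4576/3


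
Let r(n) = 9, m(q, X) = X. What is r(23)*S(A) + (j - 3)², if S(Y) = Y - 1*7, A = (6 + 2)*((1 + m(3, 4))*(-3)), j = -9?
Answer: -999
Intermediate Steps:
A = -120 (A = (6 + 2)*((1 + 4)*(-3)) = 8*(5*(-3)) = 8*(-15) = -120)
S(Y) = -7 + Y (S(Y) = Y - 7 = -7 + Y)
r(23)*S(A) + (j - 3)² = 9*(-7 - 120) + (-9 - 3)² = 9*(-127) + (-12)² = -1143 + 144 = -999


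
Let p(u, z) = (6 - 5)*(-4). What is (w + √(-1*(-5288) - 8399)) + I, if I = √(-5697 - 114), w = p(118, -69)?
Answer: -4 + I*√3111 + I*√5811 ≈ -4.0 + 132.01*I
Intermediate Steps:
p(u, z) = -4 (p(u, z) = 1*(-4) = -4)
w = -4
I = I*√5811 (I = √(-5811) = I*√5811 ≈ 76.23*I)
(w + √(-1*(-5288) - 8399)) + I = (-4 + √(-1*(-5288) - 8399)) + I*√5811 = (-4 + √(5288 - 8399)) + I*√5811 = (-4 + √(-3111)) + I*√5811 = (-4 + I*√3111) + I*√5811 = -4 + I*√3111 + I*√5811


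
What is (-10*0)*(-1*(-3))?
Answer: 0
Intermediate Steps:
(-10*0)*(-1*(-3)) = 0*3 = 0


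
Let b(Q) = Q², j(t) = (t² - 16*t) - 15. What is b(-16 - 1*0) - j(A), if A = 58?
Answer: -2165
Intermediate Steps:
j(t) = -15 + t² - 16*t
b(-16 - 1*0) - j(A) = (-16 - 1*0)² - (-15 + 58² - 16*58) = (-16 + 0)² - (-15 + 3364 - 928) = (-16)² - 1*2421 = 256 - 2421 = -2165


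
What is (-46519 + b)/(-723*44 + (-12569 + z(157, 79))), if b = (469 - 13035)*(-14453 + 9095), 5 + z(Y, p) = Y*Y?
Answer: -67282109/19737 ≈ -3408.9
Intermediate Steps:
z(Y, p) = -5 + Y² (z(Y, p) = -5 + Y*Y = -5 + Y²)
b = 67328628 (b = -12566*(-5358) = 67328628)
(-46519 + b)/(-723*44 + (-12569 + z(157, 79))) = (-46519 + 67328628)/(-723*44 + (-12569 + (-5 + 157²))) = 67282109/(-31812 + (-12569 + (-5 + 24649))) = 67282109/(-31812 + (-12569 + 24644)) = 67282109/(-31812 + 12075) = 67282109/(-19737) = 67282109*(-1/19737) = -67282109/19737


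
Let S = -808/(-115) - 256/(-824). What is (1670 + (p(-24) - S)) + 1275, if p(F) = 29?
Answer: 35140126/11845 ≈ 2966.7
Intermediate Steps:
S = 86904/11845 (S = -808*(-1/115) - 256*(-1/824) = 808/115 + 32/103 = 86904/11845 ≈ 7.3368)
(1670 + (p(-24) - S)) + 1275 = (1670 + (29 - 1*86904/11845)) + 1275 = (1670 + (29 - 86904/11845)) + 1275 = (1670 + 256601/11845) + 1275 = 20037751/11845 + 1275 = 35140126/11845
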